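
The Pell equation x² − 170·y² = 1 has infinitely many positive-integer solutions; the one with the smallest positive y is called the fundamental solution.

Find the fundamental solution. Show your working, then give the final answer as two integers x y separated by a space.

d=170: √d = [13; 26] (ℓ=1, odd), read p_1/q_1
a_0=13:  p_0=13·1+0=13,  q_0=13·0+1=1
a_1=26:  p_1=26·13+1=339,  q_1=26·1+0=26
fundamental: x₁=339, y₁=26  (since 114921 − 170·676 = 1)

339 26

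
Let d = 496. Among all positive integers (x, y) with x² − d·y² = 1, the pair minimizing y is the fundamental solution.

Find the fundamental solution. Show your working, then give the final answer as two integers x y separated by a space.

4620799 207480

[22; 3,1,2,4,1,…,1,3,44] for √496; ℓ=16 ⇒ convergent index 15
step 0: (22, 1)  from 22·(1,0) + (0,1)
step 1: (67, 3)  from 3·(22,1) + (1,0)
step 2: (89, 4)  from 1·(67,3) + (22,1)
step 3: (245, 11)  from 2·(89,4) + (67,3)
…
step 5: (1314, 59)  from 1·(1069,48) + (245,11)
…
step 7: (6080, 273)  from 2·(2383,107) + (1314,59)
step 8: (14543, 653)  from 2·(6080,273) + (2383,107)
step 9: (35166, 1579)  from 2·(14543,653) + (6080,273)
step 10: (49709, 2232)  from 1·(35166,1579) + (14543,653)
step 11: (84875, 3811)  from 1·(49709,2232) + (35166,1579)
step 12: (389209, 17476)  from 4·(84875,3811) + (49709,2232)
step 13: (863293, 38763)  from 2·(389209,17476) + (84875,3811)
step 14: (1252502, 56239)  from 1·(863293,38763) + (389209,17476)
step 15: (4620799, 207480)  from 3·(1252502,56239) + (863293,38763)
(x₁, y₁) = (4620799, 207480);  4620799² − 496·207480² = 1 ✓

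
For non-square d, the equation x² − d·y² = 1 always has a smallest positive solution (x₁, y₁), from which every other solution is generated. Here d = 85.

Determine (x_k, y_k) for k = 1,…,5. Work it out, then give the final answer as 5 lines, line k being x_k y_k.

√85 → a₀=9, period (4,1,1,4,18); ℓ=5 odd so k=9
a_0=9:  p_0=9·1+0=9,  q_0=9·0+1=1
a_1=4:  p_1=4·9+1=37,  q_1=4·1+0=4
…
a_5=18:  p_5=18·378+83=6887,  q_5=18·41+9=747
a_6=4:  p_6=4·6887+378=27926,  q_6=4·747+41=3029
a_7=1:  p_7=1·27926+6887=34813,  q_7=1·3029+747=3776
a_8=1:  p_8=1·34813+27926=62739,  q_8=1·3776+3029=6805
a_9=4:  p_9=4·62739+34813=285769,  q_9=4·6805+3776=30996
→ (285769, 30996).  Check: 285769²=81663921361, 85·30996²=81663921360, difference 1.
(x_2, y_2) = (285769·285769 + 85·30996·30996, 285769·30996 + 30996·285769) = (163327842721, 17715391848)
(x_3, y_3) = (285769·163327842721 + 85·30996·17715391848, 285769·17715391848 + 30996·163327842721) = (93348068572789129, 10125019625991228)
(x_4, y_4) = (285769·93348068572789129 + 85·30996·10125019625991228, 285769·10125019625991228 + 30996·93348068572789129) = (53351968415791425367681, 5786833466982059076816)
(x_5, y_5) = (285769·53351968415791425367681 + 85·30996·5786833466982059076816, 285769·5786833466982059076816 + 30996·53351968415791425367681) = (30492677324331251603220874249, 3307395226041867061019271780)

285769 30996
163327842721 17715391848
93348068572789129 10125019625991228
53351968415791425367681 5786833466982059076816
30492677324331251603220874249 3307395226041867061019271780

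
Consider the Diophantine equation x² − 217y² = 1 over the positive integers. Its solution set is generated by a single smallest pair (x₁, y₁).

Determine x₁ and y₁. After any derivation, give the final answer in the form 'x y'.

3844063 260952

d=217: √d = [14; 1,2,1,2,1,…,2,1,28] (ℓ=16, even), read p_15/q_15
step 0: (14, 1)  from 14·(1,0) + (0,1)
step 1: (15, 1)  from 1·(14,1) + (1,0)
step 2: (44, 3)  from 2·(15,1) + (14,1)
…
step 4: (162, 11)  from 2·(59,4) + (44,3)
step 5: (221, 15)  from 1·(162,11) + (59,4)
step 6: (383, 26)  from 1·(221,15) + (162,11)
step 7: (3668, 249)  from 9·(383,26) + (221,15)
step 8: (15055, 1022)  from 4·(3668,249) + (383,26)
…
step 11: (293381, 19916)  from 1·(154218,10469) + (139163,9447)
step 12: (740980, 50301)  from 2·(293381,19916) + (154218,10469)
step 13: (1034361, 70217)  from 1·(740980,50301) + (293381,19916)
step 14: (2809702, 190735)  from 2·(1034361,70217) + (740980,50301)
step 15: (3844063, 260952)  from 1·(2809702,190735) + (1034361,70217)
fundamental: x₁=3844063, y₁=260952  (since 14776820347969 − 217·68095946304 = 1)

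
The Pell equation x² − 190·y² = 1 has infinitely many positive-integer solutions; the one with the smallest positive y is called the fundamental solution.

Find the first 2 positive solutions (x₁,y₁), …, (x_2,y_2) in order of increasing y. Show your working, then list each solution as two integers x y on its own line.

52021 3774
5412368881 392654508

d=190: √d = [13; 1,3,1,1,1,…,3,1,26] (ℓ=14, even), read p_13/q_13
i=0: a=13 ⇒ p=13, q=1
i=1: a=1 ⇒ p=14, q=1
i=2: a=3 ⇒ p=55, q=4
i=3: a=1 ⇒ p=69, q=5
i=4: a=1 ⇒ p=124, q=9
…
i=6: a=2 ⇒ p=510, q=37
i=7: a=2 ⇒ p=1213, q=88
i=8: a=2 ⇒ p=2936, q=213
i=9: a=1 ⇒ p=4149, q=301
i=10: a=1 ⇒ p=7085, q=514
…
i=12: a=3 ⇒ p=40787, q=2959
i=13: a=1 ⇒ p=52021, q=3774
→ (52021, 3774).  Check: 52021²=2706184441, 190·3774²=2706184440, difference 1.
k=2:  x_2 = 52021·52021+190·3774·3774 = 5412368881,  y_2 = 52021·3774+3774·52021 = 392654508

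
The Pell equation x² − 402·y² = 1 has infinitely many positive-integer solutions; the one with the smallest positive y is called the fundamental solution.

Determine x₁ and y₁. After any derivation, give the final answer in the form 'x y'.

401 20

[20; 20,40] for √402; ℓ=2 ⇒ convergent index 1
i=0: a=20 ⇒ p=20, q=1
i=1: a=20 ⇒ p=401, q=20
fundamental: x₁=401, y₁=20  (since 160801 − 402·400 = 1)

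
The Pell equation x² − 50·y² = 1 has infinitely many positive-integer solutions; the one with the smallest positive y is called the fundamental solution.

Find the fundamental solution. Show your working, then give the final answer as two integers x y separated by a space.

√50 → a₀=7, period (14); ℓ=1 odd so k=1
a_0=7:  p_0=7·1+0=7,  q_0=7·0+1=1
a_1=14:  p_1=14·7+1=99,  q_1=14·1+0=14
→ (99, 14).  Check: 99²=9801, 50·14²=9800, difference 1.

99 14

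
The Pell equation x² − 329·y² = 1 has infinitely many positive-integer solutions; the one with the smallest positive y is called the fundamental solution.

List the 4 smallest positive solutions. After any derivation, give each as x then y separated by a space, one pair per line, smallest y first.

[18; 7,4,2,1,1,4,1,1,2,4,7,36] for √329; ℓ=12 ⇒ convergent index 11
step 0: (18, 1)  from 18·(1,0) + (0,1)
…
step 4: (1705, 94)  from 1·(1179,65) + (526,29)
step 5: (2884, 159)  from 1·(1705,94) + (1179,65)
step 6: (13241, 730)  from 4·(2884,159) + (1705,94)
…
step 9: (74857, 4127)  from 2·(29366,1619) + (16125,889)
step 10: (328794, 18127)  from 4·(74857,4127) + (29366,1619)
step 11: (2376415, 131016)  from 7·(328794,18127) + (74857,4127)
→ (2376415, 131016).  Check: 2376415²=5647348252225, 329·131016²=5647348252224, difference 1.
n=2: (2376415,131016)∘(2376415,131016) = (2376415·2376415+329·131016·131016, 2376415·131016+131016·2376415) = (11294696504449,622696775280)
n=3: (11294696504449,622696775280)∘(2376415,131016) = (2376415·11294696504449+329·131016·622696775280, 2376415·622696775280+131016·11294696504449) = (53681772387237964255,2959571914453911384)
n=4: (53681772387237964255,2959571914453911384)∘(2376415,131016) = (2376415·53681772387237964255+329·131016·2959571914453911384, 2376415·2959571914453911384+131016·53681772387237964255) = (255140338255224918953587201,14066342182173360946441440)

2376415 131016
11294696504449 622696775280
53681772387237964255 2959571914453911384
255140338255224918953587201 14066342182173360946441440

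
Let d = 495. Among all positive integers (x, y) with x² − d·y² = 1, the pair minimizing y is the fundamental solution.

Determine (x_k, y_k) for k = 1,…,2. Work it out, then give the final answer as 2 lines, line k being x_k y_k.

√495 = [22; 4,44, …], period ℓ=2 (even) → k=1
i=0: a=22 ⇒ p=22, q=1
i=1: a=4 ⇒ p=89, q=4
fundamental: x₁=89, y₁=4  (since 7921 − 495·16 = 1)
(x_2, y_2) = (89·89 + 495·4·4, 89·4 + 4·89) = (15841, 712)

89 4
15841 712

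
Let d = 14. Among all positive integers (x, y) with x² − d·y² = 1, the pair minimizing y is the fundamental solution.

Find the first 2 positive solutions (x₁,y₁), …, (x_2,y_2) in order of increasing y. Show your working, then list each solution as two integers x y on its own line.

15 4
449 120

√14 = [3; 1,2,1,6, …], period ℓ=4 (even) → k=3
k=0  a_k=3  p_k/q_k = 3/1
k=1  a_k=1  p_k/q_k = 4/1
k=2  a_k=2  p_k/q_k = 11/3
k=3  a_k=1  p_k/q_k = 15/4
fundamental: x₁=15, y₁=4  (since 225 − 14·16 = 1)
(x_2, y_2) = (15·15 + 14·4·4, 15·4 + 4·15) = (449, 120)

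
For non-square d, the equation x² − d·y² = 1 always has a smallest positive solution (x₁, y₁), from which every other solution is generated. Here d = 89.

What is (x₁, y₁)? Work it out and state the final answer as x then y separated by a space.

500001 53000

[9; 2,3,3,2,18] for √89; ℓ=5 ⇒ convergent index 9
i=0: a=9 ⇒ p=9, q=1
…
i=2: a=3 ⇒ p=66, q=7
i=3: a=3 ⇒ p=217, q=23
i=4: a=2 ⇒ p=500, q=53
i=5: a=18 ⇒ p=9217, q=977
i=6: a=2 ⇒ p=18934, q=2007
i=7: a=3 ⇒ p=66019, q=6998
i=8: a=3 ⇒ p=216991, q=23001
i=9: a=2 ⇒ p=500001, q=53000
(x₁, y₁) = (500001, 53000);  500001² − 89·53000² = 1 ✓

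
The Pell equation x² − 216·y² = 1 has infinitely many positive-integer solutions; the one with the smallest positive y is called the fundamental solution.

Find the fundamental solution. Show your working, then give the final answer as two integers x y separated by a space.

485 33

√216 → a₀=14, period (1,2,3,2,1,28); ℓ=6 even so k=5
a_0=14:  p_0=14·1+0=14,  q_0=14·0+1=1
a_1=1:  p_1=1·14+1=15,  q_1=1·1+0=1
a_2=2:  p_2=2·15+14=44,  q_2=2·1+1=3
…
a_4=2:  p_4=2·147+44=338,  q_4=2·10+3=23
a_5=1:  p_5=1·338+147=485,  q_5=1·23+10=33
fundamental: x₁=485, y₁=33  (since 235225 − 216·1089 = 1)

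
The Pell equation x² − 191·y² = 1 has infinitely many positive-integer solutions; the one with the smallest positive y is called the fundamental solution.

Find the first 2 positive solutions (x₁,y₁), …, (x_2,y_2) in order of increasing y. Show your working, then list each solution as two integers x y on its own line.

8994000 650783
161784071999999 11706284604000

√191 → a₀=13, period (1,4,1,1,3,…,4,1,26); ℓ=16 even so k=15
step 0: (13, 1)  from 13·(1,0) + (0,1)
step 1: (14, 1)  from 1·(13,1) + (1,0)
step 2: (69, 5)  from 4·(14,1) + (13,1)
step 3: (83, 6)  from 1·(69,5) + (14,1)
step 4: (152, 11)  from 1·(83,6) + (69,5)
step 5: (539, 39)  from 3·(152,11) + (83,6)
step 6: (1230, 89)  from 2·(539,39) + (152,11)
step 7: (2999, 217)  from 2·(1230,89) + (539,39)
step 8: (40217, 2910)  from 13·(2999,217) + (1230,89)
…
step 12: (911765, 65973)  from 1·(704682,50989) + (207083,14984)
step 13: (1616447, 116962)  from 1·(911765,65973) + (704682,50989)
step 14: (7377553, 533821)  from 4·(1616447,116962) + (911765,65973)
step 15: (8994000, 650783)  from 1·(7377553,533821) + (1616447,116962)
(x₁, y₁) = (8994000, 650783);  8994000² − 191·650783² = 1 ✓
(8994000+650783√191)^2 = 161784071999999 + 11706284604000√191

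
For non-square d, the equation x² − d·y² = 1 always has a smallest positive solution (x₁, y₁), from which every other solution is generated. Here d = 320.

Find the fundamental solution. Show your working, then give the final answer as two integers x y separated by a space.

d=320: √d = [17; 1,7,1,34] (ℓ=4, even), read p_3/q_3
step 0: (17, 1)  from 17·(1,0) + (0,1)
step 1: (18, 1)  from 1·(17,1) + (1,0)
step 2: (143, 8)  from 7·(18,1) + (17,1)
step 3: (161, 9)  from 1·(143,8) + (18,1)
(x₁, y₁) = (161, 9);  161² − 320·9² = 1 ✓

161 9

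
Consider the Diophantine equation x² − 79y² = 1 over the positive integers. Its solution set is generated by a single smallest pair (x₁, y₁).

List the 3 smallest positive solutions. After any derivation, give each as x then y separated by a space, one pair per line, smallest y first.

80 9
12799 1440
2047760 230391

√79 → a₀=8, period (1,7,1,16); ℓ=4 even so k=3
k=0  a_k=8  p_k/q_k = 8/1
…
k=2  a_k=7  p_k/q_k = 71/8
k=3  a_k=1  p_k/q_k = 80/9
(x₁, y₁) = (80, 9);  80² − 79·9² = 1 ✓
n=2: (80,9)∘(80,9) = (80·80+79·9·9, 80·9+9·80) = (12799,1440)
n=3: (12799,1440)∘(80,9) = (80·12799+79·9·1440, 80·1440+9·12799) = (2047760,230391)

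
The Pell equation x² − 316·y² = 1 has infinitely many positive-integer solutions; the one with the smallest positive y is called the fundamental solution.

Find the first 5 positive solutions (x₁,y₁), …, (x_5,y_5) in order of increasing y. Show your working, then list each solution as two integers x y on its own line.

12799 720
327628801 18430560
8386642035199 471785474160
214681262489395201 12076764549117120
5495410948816896319999 309141018456514563600

d=316: √d = [17; 1,3,2,8,2,3,1,34] (ℓ=8, even), read p_7/q_7
i=0: a=17 ⇒ p=17, q=1
…
i=2: a=3 ⇒ p=71, q=4
i=3: a=2 ⇒ p=160, q=9
i=4: a=8 ⇒ p=1351, q=76
…
i=6: a=3 ⇒ p=9937, q=559
i=7: a=1 ⇒ p=12799, q=720
→ (12799, 720).  Check: 12799²=163814401, 316·720²=163814400, difference 1.
(12799+720√316)^2 = 327628801 + 18430560√316
(12799+720√316)^3 = 8386642035199 + 471785474160√316
(12799+720√316)^4 = 214681262489395201 + 12076764549117120√316
(12799+720√316)^5 = 5495410948816896319999 + 309141018456514563600√316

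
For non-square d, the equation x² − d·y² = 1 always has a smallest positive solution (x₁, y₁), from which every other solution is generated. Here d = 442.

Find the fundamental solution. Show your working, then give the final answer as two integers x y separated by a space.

883 42

√442 = [21; 42, …], period ℓ=1 (odd) → k=1
k=0  a_k=21  p_k/q_k = 21/1
k=1  a_k=42  p_k/q_k = 883/42
(x₁, y₁) = (883, 42);  883² − 442·42² = 1 ✓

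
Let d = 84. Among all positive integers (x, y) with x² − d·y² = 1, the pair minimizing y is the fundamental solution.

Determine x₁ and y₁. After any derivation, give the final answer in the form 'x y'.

[9; 6,18] for √84; ℓ=2 ⇒ convergent index 1
i=0: a=9 ⇒ p=9, q=1
i=1: a=6 ⇒ p=55, q=6
(x₁, y₁) = (55, 6);  55² − 84·6² = 1 ✓

55 6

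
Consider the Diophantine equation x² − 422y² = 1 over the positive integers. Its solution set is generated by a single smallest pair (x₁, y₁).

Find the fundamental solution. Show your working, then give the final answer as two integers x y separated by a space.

[20; 1,1,5,2,1,…,1,1,40] for √422; ℓ=14 ⇒ convergent index 13
k=0  a_k=20  p_k/q_k = 20/1
k=1  a_k=1  p_k/q_k = 21/1
k=2  a_k=1  p_k/q_k = 41/2
k=3  a_k=5  p_k/q_k = 226/11
…
k=6  a_k=3  p_k/q_k = 2650/129
k=7  a_k=20  p_k/q_k = 53719/2615
k=8  a_k=3  p_k/q_k = 163807/7974
k=9  a_k=1  p_k/q_k = 217526/10589
…
k=12  a_k=1  p_k/q_k = 3810680/185501
k=13  a_k=1  p_k/q_k = 7022501/341850
(x₁, y₁) = (7022501, 341850);  7022501² − 422·341850² = 1 ✓

7022501 341850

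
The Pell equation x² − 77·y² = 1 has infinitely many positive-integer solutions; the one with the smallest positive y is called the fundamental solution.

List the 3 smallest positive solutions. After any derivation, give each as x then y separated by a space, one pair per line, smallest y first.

351 40
246401 28080
172973151 19712120

[8; 1,3,2,3,1,16] for √77; ℓ=6 ⇒ convergent index 5
a_0=8:  p_0=8·1+0=8,  q_0=8·0+1=1
…
a_2=3:  p_2=3·9+8=35,  q_2=3·1+1=4
…
a_4=3:  p_4=3·79+35=272,  q_4=3·9+4=31
a_5=1:  p_5=1·272+79=351,  q_5=1·31+9=40
fundamental: x₁=351, y₁=40  (since 123201 − 77·1600 = 1)
n=2: (351,40)∘(351,40) = (351·351+77·40·40, 351·40+40·351) = (246401,28080)
n=3: (246401,28080)∘(351,40) = (351·246401+77·40·28080, 351·28080+40·246401) = (172973151,19712120)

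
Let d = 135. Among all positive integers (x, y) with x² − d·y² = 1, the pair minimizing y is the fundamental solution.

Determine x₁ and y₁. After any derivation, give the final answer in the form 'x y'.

√135 = [11; 1,1,1,1,1,1,1,22, …], period ℓ=8 (even) → k=7
i=0: a=11 ⇒ p=11, q=1
…
i=2: a=1 ⇒ p=23, q=2
i=3: a=1 ⇒ p=35, q=3
i=4: a=1 ⇒ p=58, q=5
…
i=6: a=1 ⇒ p=151, q=13
i=7: a=1 ⇒ p=244, q=21
(x₁, y₁) = (244, 21);  244² − 135·21² = 1 ✓

244 21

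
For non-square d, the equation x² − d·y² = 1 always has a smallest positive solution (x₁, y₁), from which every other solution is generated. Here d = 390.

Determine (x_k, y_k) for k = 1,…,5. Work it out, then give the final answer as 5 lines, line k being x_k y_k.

79 4
12481 632
1971919 99852
311550721 15775984
49223041999 2492505620

√390 = [19; 1,2,1,38, …], period ℓ=4 (even) → k=3
i=0: a=19 ⇒ p=19, q=1
i=1: a=1 ⇒ p=20, q=1
i=2: a=2 ⇒ p=59, q=3
i=3: a=1 ⇒ p=79, q=4
fundamental: x₁=79, y₁=4  (since 6241 − 390·16 = 1)
(79+4√390)^2 = 12481 + 632√390
(79+4√390)^3 = 1971919 + 99852√390
(79+4√390)^4 = 311550721 + 15775984√390
(79+4√390)^5 = 49223041999 + 2492505620√390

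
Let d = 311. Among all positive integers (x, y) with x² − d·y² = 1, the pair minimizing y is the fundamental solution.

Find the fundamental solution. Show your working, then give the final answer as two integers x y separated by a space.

16883880 957397

[17; 1,1,1,2,1,…,1,1,34] for √311; ℓ=16 ⇒ convergent index 15
k=0  a_k=17  p_k/q_k = 17/1
…
k=2  a_k=1  p_k/q_k = 35/2
k=3  a_k=1  p_k/q_k = 53/3
k=4  a_k=2  p_k/q_k = 141/8
k=5  a_k=1  p_k/q_k = 194/11
k=6  a_k=6  p_k/q_k = 1305/74
k=7  a_k=3  p_k/q_k = 4109/233
k=8  a_k=17  p_k/q_k = 71158/4035
k=9  a_k=3  p_k/q_k = 217583/12338
k=10  a_k=6  p_k/q_k = 1376656/78063
k=11  a_k=1  p_k/q_k = 1594239/90401
k=12  a_k=2  p_k/q_k = 4565134/258865
k=13  a_k=1  p_k/q_k = 6159373/349266
k=14  a_k=1  p_k/q_k = 10724507/608131
k=15  a_k=1  p_k/q_k = 16883880/957397
fundamental: x₁=16883880, y₁=957397  (since 285065403854400 − 311·916609015609 = 1)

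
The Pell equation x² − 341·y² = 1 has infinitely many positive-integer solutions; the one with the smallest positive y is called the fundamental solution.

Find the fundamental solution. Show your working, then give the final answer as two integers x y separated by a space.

10626551 575460

d=341: √d = [18; 2,6,1,8,2,…,6,2,36] (ℓ=14, even), read p_13/q_13
i=0: a=18 ⇒ p=18, q=1
i=1: a=2 ⇒ p=37, q=2
i=2: a=6 ⇒ p=240, q=13
…
i=4: a=8 ⇒ p=2456, q=133
…
i=10: a=8 ⇒ p=641940, q=34763
i=11: a=1 ⇒ p=718667, q=38918
i=12: a=6 ⇒ p=4953942, q=268271
i=13: a=2 ⇒ p=10626551, q=575460
fundamental: x₁=10626551, y₁=575460  (since 112923586155601 − 341·331154211600 = 1)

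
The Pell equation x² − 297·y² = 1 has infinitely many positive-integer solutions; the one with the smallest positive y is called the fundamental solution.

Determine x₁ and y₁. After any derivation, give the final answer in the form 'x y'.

[17; 4,3,1,1,2,1,1,3,4,34] for √297; ℓ=10 ⇒ convergent index 9
step 0: (17, 1)  from 17·(1,0) + (0,1)
step 1: (69, 4)  from 4·(17,1) + (1,0)
…
step 3: (293, 17)  from 1·(224,13) + (69,4)
…
step 6: (1844, 107)  from 1·(1327,77) + (517,30)
…
step 8: (11357, 659)  from 3·(3171,184) + (1844,107)
step 9: (48599, 2820)  from 4·(11357,659) + (3171,184)
fundamental: x₁=48599, y₁=2820  (since 2361862801 − 297·7952400 = 1)

48599 2820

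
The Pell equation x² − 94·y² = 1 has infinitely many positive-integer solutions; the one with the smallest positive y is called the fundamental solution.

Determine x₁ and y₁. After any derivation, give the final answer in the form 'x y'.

2143295 221064

√94 = [9; 1,2,3,1,1,…,2,1,18, …], period ℓ=16 (even) → k=15
k=0  a_k=9  p_k/q_k = 9/1
k=1  a_k=1  p_k/q_k = 10/1
k=2  a_k=2  p_k/q_k = 29/3
k=3  a_k=3  p_k/q_k = 97/10
…
k=6  a_k=5  p_k/q_k = 1241/128
…
k=11  a_k=1  p_k/q_k = 99455/10258
…
k=14  a_k=2  p_k/q_k = 1490361/153719
k=15  a_k=1  p_k/q_k = 2143295/221064
→ (2143295, 221064).  Check: 2143295²=4593713457025, 94·221064²=4593713457024, difference 1.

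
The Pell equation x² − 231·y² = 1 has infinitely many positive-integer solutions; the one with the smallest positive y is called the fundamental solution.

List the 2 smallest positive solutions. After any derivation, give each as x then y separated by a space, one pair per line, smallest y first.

d=231: √d = [15; 5,30] (ℓ=2, even), read p_1/q_1
i=0: a=15 ⇒ p=15, q=1
i=1: a=5 ⇒ p=76, q=5
fundamental: x₁=76, y₁=5  (since 5776 − 231·25 = 1)
k=2:  x_2 = 76·76+231·5·5 = 11551,  y_2 = 76·5+5·76 = 760

76 5
11551 760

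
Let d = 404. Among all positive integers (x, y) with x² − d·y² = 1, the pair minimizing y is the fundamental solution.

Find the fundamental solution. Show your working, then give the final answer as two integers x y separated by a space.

√404 = [20; 10,40, …], period ℓ=2 (even) → k=1
i=0: a=20 ⇒ p=20, q=1
i=1: a=10 ⇒ p=201, q=10
(x₁, y₁) = (201, 10);  201² − 404·10² = 1 ✓

201 10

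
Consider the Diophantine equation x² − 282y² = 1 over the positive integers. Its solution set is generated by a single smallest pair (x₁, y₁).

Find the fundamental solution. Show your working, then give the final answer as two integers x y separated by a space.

2351 140

d=282: √d = [16; 1,3,1,4,1,3,1,32] (ℓ=8, even), read p_7/q_7
a_0=16:  p_0=16·1+0=16,  q_0=16·0+1=1
a_1=1:  p_1=1·16+1=17,  q_1=1·1+0=1
…
a_6=3:  p_6=3·487+403=1864,  q_6=3·29+24=111
a_7=1:  p_7=1·1864+487=2351,  q_7=1·111+29=140
→ (2351, 140).  Check: 2351²=5527201, 282·140²=5527200, difference 1.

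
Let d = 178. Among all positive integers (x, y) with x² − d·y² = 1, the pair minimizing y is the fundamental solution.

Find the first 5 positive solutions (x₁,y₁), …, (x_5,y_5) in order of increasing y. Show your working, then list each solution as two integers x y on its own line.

1601 120
5126401 384240
16414734401 1230336360
52559974425601 3939536640480
168297021696040001 12614395092480600

√178 → a₀=13, period (2,1,12,1,2,26); ℓ=6 even so k=5
a_0=13:  p_0=13·1+0=13,  q_0=13·0+1=1
…
a_2=1:  p_2=1·27+13=40,  q_2=1·2+1=3
…
a_4=1:  p_4=1·507+40=547,  q_4=1·38+3=41
a_5=2:  p_5=2·547+507=1601,  q_5=2·41+38=120
fundamental: x₁=1601, y₁=120  (since 2563201 − 178·14400 = 1)
k=2:  x_2 = 1601·1601+178·120·120 = 5126401,  y_2 = 1601·120+120·1601 = 384240
k=3:  x_3 = 1601·5126401+178·120·384240 = 16414734401,  y_3 = 1601·384240+120·5126401 = 1230336360
k=4:  x_4 = 1601·16414734401+178·120·1230336360 = 52559974425601,  y_4 = 1601·1230336360+120·16414734401 = 3939536640480
k=5:  x_5 = 1601·52559974425601+178·120·3939536640480 = 168297021696040001,  y_5 = 1601·3939536640480+120·52559974425601 = 12614395092480600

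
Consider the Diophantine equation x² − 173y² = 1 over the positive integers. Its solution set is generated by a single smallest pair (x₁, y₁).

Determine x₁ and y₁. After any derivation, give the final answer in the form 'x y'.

[13; 6,1,1,6,26] for √173; ℓ=5 ⇒ convergent index 9
k=0  a_k=13  p_k/q_k = 13/1
k=1  a_k=6  p_k/q_k = 79/6
…
k=7  a_k=1  p_k/q_k = 205791/15646
k=8  a_k=1  p_k/q_k = 382343/29069
k=9  a_k=6  p_k/q_k = 2499849/190060
→ (2499849, 190060).  Check: 2499849²=6249245022801, 173·190060²=6249245022800, difference 1.

2499849 190060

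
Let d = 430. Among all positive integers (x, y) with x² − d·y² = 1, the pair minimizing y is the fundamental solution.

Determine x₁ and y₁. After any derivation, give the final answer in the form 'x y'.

2862251 138030

[20; 1,2,1,3,1,…,2,1,40] for √430; ℓ=14 ⇒ convergent index 13
step 0: (20, 1)  from 20·(1,0) + (0,1)
step 1: (21, 1)  from 1·(20,1) + (1,0)
step 2: (62, 3)  from 2·(21,1) + (20,1)
step 3: (83, 4)  from 1·(62,3) + (21,1)
step 4: (311, 15)  from 3·(83,4) + (62,3)
step 5: (394, 19)  from 1·(311,15) + (83,4)
step 6: (2675, 129)  from 6·(394,19) + (311,15)
step 7: (21794, 1051)  from 8·(2675,129) + (394,19)
step 8: (133439, 6435)  from 6·(21794,1051) + (2675,129)
step 9: (155233, 7486)  from 1·(133439,6435) + (21794,1051)
…
step 11: (754371, 36379)  from 1·(599138,28893) + (155233,7486)
step 12: (2107880, 101651)  from 2·(754371,36379) + (599138,28893)
step 13: (2862251, 138030)  from 1·(2107880,101651) + (754371,36379)
→ (2862251, 138030).  Check: 2862251²=8192480787001, 430·138030²=8192480787000, difference 1.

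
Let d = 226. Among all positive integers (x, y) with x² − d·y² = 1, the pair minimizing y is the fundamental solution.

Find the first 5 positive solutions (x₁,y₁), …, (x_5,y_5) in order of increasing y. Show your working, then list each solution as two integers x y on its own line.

451 30
406801 27060
366934051 24408090
330974107201 22016070120
298538277761251 19858470840150

d=226: √d = [15; 30] (ℓ=1, odd), read p_1/q_1
step 0: (15, 1)  from 15·(1,0) + (0,1)
step 1: (451, 30)  from 30·(15,1) + (1,0)
(x₁, y₁) = (451, 30);  451² − 226·30² = 1 ✓
(x_2, y_2) = (451·451 + 226·30·30, 451·30 + 30·451) = (406801, 27060)
(x_3, y_3) = (451·406801 + 226·30·27060, 451·27060 + 30·406801) = (366934051, 24408090)
(x_4, y_4) = (451·366934051 + 226·30·24408090, 451·24408090 + 30·366934051) = (330974107201, 22016070120)
(x_5, y_5) = (451·330974107201 + 226·30·22016070120, 451·22016070120 + 30·330974107201) = (298538277761251, 19858470840150)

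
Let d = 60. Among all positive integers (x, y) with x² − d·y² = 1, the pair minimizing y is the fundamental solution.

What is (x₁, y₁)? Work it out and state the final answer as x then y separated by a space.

√60 = [7; 1,2,1,14, …], period ℓ=4 (even) → k=3
step 0: (7, 1)  from 7·(1,0) + (0,1)
step 1: (8, 1)  from 1·(7,1) + (1,0)
step 2: (23, 3)  from 2·(8,1) + (7,1)
step 3: (31, 4)  from 1·(23,3) + (8,1)
(x₁, y₁) = (31, 4);  31² − 60·4² = 1 ✓

31 4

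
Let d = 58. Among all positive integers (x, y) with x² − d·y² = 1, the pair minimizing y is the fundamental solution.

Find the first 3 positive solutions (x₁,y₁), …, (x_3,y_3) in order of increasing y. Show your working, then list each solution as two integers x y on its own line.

19603 2574
768555217 100916244
30131975818099 3956522259690

d=58: √d = [7; 1,1,1,1,1,1,14] (ℓ=7, odd), read p_13/q_13
a_0=7:  p_0=7·1+0=7,  q_0=7·0+1=1
a_1=1:  p_1=1·7+1=8,  q_1=1·1+0=1
a_2=1:  p_2=1·8+7=15,  q_2=1·1+1=2
…
a_4=1:  p_4=1·23+15=38,  q_4=1·3+2=5
a_5=1:  p_5=1·38+23=61,  q_5=1·5+3=8
a_6=1:  p_6=1·61+38=99,  q_6=1·8+5=13
a_7=14:  p_7=14·99+61=1447,  q_7=14·13+8=190
…
a_9=1:  p_9=1·1546+1447=2993,  q_9=1·203+190=393
a_10=1:  p_10=1·2993+1546=4539,  q_10=1·393+203=596
a_11=1:  p_11=1·4539+2993=7532,  q_11=1·596+393=989
a_12=1:  p_12=1·7532+4539=12071,  q_12=1·989+596=1585
a_13=1:  p_13=1·12071+7532=19603,  q_13=1·1585+989=2574
→ (19603, 2574).  Check: 19603²=384277609, 58·2574²=384277608, difference 1.
(19603+2574√58)^2 = 768555217 + 100916244√58
(19603+2574√58)^3 = 30131975818099 + 3956522259690√58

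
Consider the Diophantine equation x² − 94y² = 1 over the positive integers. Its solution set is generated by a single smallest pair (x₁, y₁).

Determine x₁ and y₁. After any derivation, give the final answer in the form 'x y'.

2143295 221064

√94 = [9; 1,2,3,1,1,…,2,1,18, …], period ℓ=16 (even) → k=15
step 0: (9, 1)  from 9·(1,0) + (0,1)
step 1: (10, 1)  from 1·(9,1) + (1,0)
step 2: (29, 3)  from 2·(10,1) + (9,1)
step 3: (97, 10)  from 3·(29,3) + (10,1)
step 4: (126, 13)  from 1·(97,10) + (29,3)
step 5: (223, 23)  from 1·(126,13) + (97,10)
step 6: (1241, 128)  from 5·(223,23) + (126,13)
step 7: (1464, 151)  from 1·(1241,128) + (223,23)
step 8: (12953, 1336)  from 8·(1464,151) + (1241,128)
step 9: (14417, 1487)  from 1·(12953,1336) + (1464,151)
step 10: (85038, 8771)  from 5·(14417,1487) + (12953,1336)
step 11: (99455, 10258)  from 1·(85038,8771) + (14417,1487)
step 12: (184493, 19029)  from 1·(99455,10258) + (85038,8771)
step 13: (652934, 67345)  from 3·(184493,19029) + (99455,10258)
step 14: (1490361, 153719)  from 2·(652934,67345) + (184493,19029)
step 15: (2143295, 221064)  from 1·(1490361,153719) + (652934,67345)
(x₁, y₁) = (2143295, 221064);  2143295² − 94·221064² = 1 ✓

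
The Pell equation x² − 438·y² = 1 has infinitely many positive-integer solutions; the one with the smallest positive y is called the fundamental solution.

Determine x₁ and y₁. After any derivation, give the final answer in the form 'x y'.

√438 → a₀=20, period (1,12,1,40); ℓ=4 even so k=3
k=0  a_k=20  p_k/q_k = 20/1
k=1  a_k=1  p_k/q_k = 21/1
k=2  a_k=12  p_k/q_k = 272/13
k=3  a_k=1  p_k/q_k = 293/14
(x₁, y₁) = (293, 14);  293² − 438·14² = 1 ✓

293 14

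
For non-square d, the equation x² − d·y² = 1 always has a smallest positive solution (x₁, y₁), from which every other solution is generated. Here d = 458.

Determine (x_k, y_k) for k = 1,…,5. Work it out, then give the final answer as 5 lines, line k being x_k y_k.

22899 1070
1048728401 49003860
48029663286099 2244278779210
2199662518128033601 102783479481255720
100740143957198019572499 4707277791038270685350

√458 → a₀=21, period (2,2,42); ℓ=3 odd so k=5
i=0: a=21 ⇒ p=21, q=1
i=1: a=2 ⇒ p=43, q=2
…
i=4: a=2 ⇒ p=9181, q=429
i=5: a=2 ⇒ p=22899, q=1070
→ (22899, 1070).  Check: 22899²=524364201, 458·1070²=524364200, difference 1.
n=2: (22899,1070)∘(22899,1070) = (22899·22899+458·1070·1070, 22899·1070+1070·22899) = (1048728401,49003860)
n=3: (1048728401,49003860)∘(22899,1070) = (22899·1048728401+458·1070·49003860, 22899·49003860+1070·1048728401) = (48029663286099,2244278779210)
n=4: (48029663286099,2244278779210)∘(22899,1070) = (22899·48029663286099+458·1070·2244278779210, 22899·2244278779210+1070·48029663286099) = (2199662518128033601,102783479481255720)
n=5: (2199662518128033601,102783479481255720)∘(22899,1070) = (22899·2199662518128033601+458·1070·102783479481255720, 22899·102783479481255720+1070·2199662518128033601) = (100740143957198019572499,4707277791038270685350)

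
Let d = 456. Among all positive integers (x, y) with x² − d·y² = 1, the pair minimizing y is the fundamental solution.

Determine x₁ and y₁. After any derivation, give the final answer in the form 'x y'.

[21; 2,1,4,1,2,42] for √456; ℓ=6 ⇒ convergent index 5
k=0  a_k=21  p_k/q_k = 21/1
k=1  a_k=2  p_k/q_k = 43/2
k=2  a_k=1  p_k/q_k = 64/3
…
k=4  a_k=1  p_k/q_k = 363/17
k=5  a_k=2  p_k/q_k = 1025/48
fundamental: x₁=1025, y₁=48  (since 1050625 − 456·2304 = 1)

1025 48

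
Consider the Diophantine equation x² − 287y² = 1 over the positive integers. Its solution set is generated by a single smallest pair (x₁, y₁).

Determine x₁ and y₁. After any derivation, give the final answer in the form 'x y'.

288 17

√287 = [16; 1,15,1,32, …], period ℓ=4 (even) → k=3
a_0=16:  p_0=16·1+0=16,  q_0=16·0+1=1
a_1=1:  p_1=1·16+1=17,  q_1=1·1+0=1
a_2=15:  p_2=15·17+16=271,  q_2=15·1+1=16
a_3=1:  p_3=1·271+17=288,  q_3=1·16+1=17
(x₁, y₁) = (288, 17);  288² − 287·17² = 1 ✓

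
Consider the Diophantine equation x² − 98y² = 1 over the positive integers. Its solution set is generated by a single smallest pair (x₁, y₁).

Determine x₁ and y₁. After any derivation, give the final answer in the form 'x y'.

√98 → a₀=9, period (1,8,1,18); ℓ=4 even so k=3
step 0: (9, 1)  from 9·(1,0) + (0,1)
step 1: (10, 1)  from 1·(9,1) + (1,0)
step 2: (89, 9)  from 8·(10,1) + (9,1)
step 3: (99, 10)  from 1·(89,9) + (10,1)
→ (99, 10).  Check: 99²=9801, 98·10²=9800, difference 1.

99 10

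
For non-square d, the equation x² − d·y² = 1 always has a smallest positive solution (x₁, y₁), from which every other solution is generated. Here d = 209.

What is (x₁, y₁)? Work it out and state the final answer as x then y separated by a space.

46551 3220

d=209: √d = [14; 2,5,3,2,3,5,2,28] (ℓ=8, even), read p_7/q_7
k=0  a_k=14  p_k/q_k = 14/1
…
k=2  a_k=5  p_k/q_k = 159/11
k=3  a_k=3  p_k/q_k = 506/35
…
k=5  a_k=3  p_k/q_k = 4019/278
k=6  a_k=5  p_k/q_k = 21266/1471
k=7  a_k=2  p_k/q_k = 46551/3220
(x₁, y₁) = (46551, 3220);  46551² − 209·3220² = 1 ✓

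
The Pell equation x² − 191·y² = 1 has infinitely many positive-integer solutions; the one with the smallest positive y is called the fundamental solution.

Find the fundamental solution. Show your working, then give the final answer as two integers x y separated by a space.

8994000 650783

d=191: √d = [13; 1,4,1,1,3,…,4,1,26] (ℓ=16, even), read p_15/q_15
k=0  a_k=13  p_k/q_k = 13/1
…
k=4  a_k=1  p_k/q_k = 152/11
k=5  a_k=3  p_k/q_k = 539/39
…
k=7  a_k=2  p_k/q_k = 2999/217
…
k=9  a_k=2  p_k/q_k = 83433/6037
…
k=11  a_k=3  p_k/q_k = 704682/50989
…
k=14  a_k=4  p_k/q_k = 7377553/533821
k=15  a_k=1  p_k/q_k = 8994000/650783
fundamental: x₁=8994000, y₁=650783  (since 80892036000000 − 191·423518513089 = 1)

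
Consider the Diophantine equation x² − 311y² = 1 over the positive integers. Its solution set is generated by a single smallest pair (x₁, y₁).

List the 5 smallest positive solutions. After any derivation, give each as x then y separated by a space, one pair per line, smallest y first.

√311 → a₀=17, period (1,1,1,2,1,…,1,1,34); ℓ=16 even so k=15
k=0  a_k=17  p_k/q_k = 17/1
…
k=2  a_k=1  p_k/q_k = 35/2
k=3  a_k=1  p_k/q_k = 53/3
k=4  a_k=2  p_k/q_k = 141/8
k=5  a_k=1  p_k/q_k = 194/11
k=6  a_k=6  p_k/q_k = 1305/74
…
k=8  a_k=17  p_k/q_k = 71158/4035
k=9  a_k=3  p_k/q_k = 217583/12338
…
k=14  a_k=1  p_k/q_k = 10724507/608131
k=15  a_k=1  p_k/q_k = 16883880/957397
→ (16883880, 957397).  Check: 16883880²=285065403854400, 311·957397²=285065403854399, difference 1.
(16883880+957397√311)^2 = 570130807708799 + 32329152120720√311
(16883880+957397√311)^3 = 19252040283316857636360 + 1091683049815963029803√311
(16883880+957397√311)^4 = 650098275797375082487964044801 + 36863691222253451430108430560√311
(16883880+957397√311)^5 = 21952362553539551163393489436611779400 + 1244804277907160115380508441163715797√311

16883880 957397
570130807708799 32329152120720
19252040283316857636360 1091683049815963029803
650098275797375082487964044801 36863691222253451430108430560
21952362553539551163393489436611779400 1244804277907160115380508441163715797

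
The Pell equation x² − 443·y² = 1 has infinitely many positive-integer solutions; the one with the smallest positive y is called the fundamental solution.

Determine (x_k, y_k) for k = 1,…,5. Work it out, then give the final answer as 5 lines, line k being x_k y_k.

442 21
390727 18564
345402226 16410555
305335177057 14506912056
269915951116162 12824093846949

√443 → a₀=21, period (21,42); ℓ=2 even so k=1
i=0: a=21 ⇒ p=21, q=1
i=1: a=21 ⇒ p=442, q=21
(x₁, y₁) = (442, 21);  442² − 443·21² = 1 ✓
(442+21√443)^2 = 390727 + 18564√443
(442+21√443)^3 = 345402226 + 16410555√443
(442+21√443)^4 = 305335177057 + 14506912056√443
(442+21√443)^5 = 269915951116162 + 12824093846949√443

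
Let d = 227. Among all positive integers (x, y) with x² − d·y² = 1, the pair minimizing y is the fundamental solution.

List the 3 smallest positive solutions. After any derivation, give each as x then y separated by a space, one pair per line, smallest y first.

226 15
102151 6780
46172026 3064545

√227 → a₀=15, period (15,30); ℓ=2 even so k=1
i=0: a=15 ⇒ p=15, q=1
i=1: a=15 ⇒ p=226, q=15
fundamental: x₁=226, y₁=15  (since 51076 − 227·225 = 1)
(226+15√227)^2 = 102151 + 6780√227
(226+15√227)^3 = 46172026 + 3064545√227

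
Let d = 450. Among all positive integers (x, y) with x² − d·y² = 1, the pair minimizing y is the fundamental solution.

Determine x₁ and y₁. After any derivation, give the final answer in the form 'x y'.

19601 924

√450 = [21; 4,1,2,4,2,1,4,42, …], period ℓ=8 (even) → k=7
step 0: (21, 1)  from 21·(1,0) + (0,1)
…
step 2: (106, 5)  from 1·(85,4) + (21,1)
…
step 6: (4179, 197)  from 1·(2885,136) + (1294,61)
step 7: (19601, 924)  from 4·(4179,197) + (2885,136)
→ (19601, 924).  Check: 19601²=384199201, 450·924²=384199200, difference 1.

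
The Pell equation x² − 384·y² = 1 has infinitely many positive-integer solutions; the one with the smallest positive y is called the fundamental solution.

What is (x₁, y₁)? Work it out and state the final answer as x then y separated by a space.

√384 → a₀=19, period (1,1,2,9,2,1,1,38); ℓ=8 even so k=7
k=0  a_k=19  p_k/q_k = 19/1
k=1  a_k=1  p_k/q_k = 20/1
k=2  a_k=1  p_k/q_k = 39/2
k=3  a_k=2  p_k/q_k = 98/5
k=4  a_k=9  p_k/q_k = 921/47
k=5  a_k=2  p_k/q_k = 1940/99
k=6  a_k=1  p_k/q_k = 2861/146
k=7  a_k=1  p_k/q_k = 4801/245
→ (4801, 245).  Check: 4801²=23049601, 384·245²=23049600, difference 1.

4801 245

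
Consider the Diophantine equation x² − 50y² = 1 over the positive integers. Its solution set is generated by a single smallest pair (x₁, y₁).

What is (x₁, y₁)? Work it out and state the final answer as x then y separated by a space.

99 14

d=50: √d = [7; 14] (ℓ=1, odd), read p_1/q_1
step 0: (7, 1)  from 7·(1,0) + (0,1)
step 1: (99, 14)  from 14·(7,1) + (1,0)
fundamental: x₁=99, y₁=14  (since 9801 − 50·196 = 1)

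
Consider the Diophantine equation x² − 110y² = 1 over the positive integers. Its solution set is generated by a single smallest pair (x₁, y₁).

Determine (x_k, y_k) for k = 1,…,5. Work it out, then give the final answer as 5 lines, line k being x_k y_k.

21 2
881 84
36981 3526
1552321 148008
65160501 6212810

d=110: √d = [10; 2,20] (ℓ=2, even), read p_1/q_1
a_0=10:  p_0=10·1+0=10,  q_0=10·0+1=1
a_1=2:  p_1=2·10+1=21,  q_1=2·1+0=2
fundamental: x₁=21, y₁=2  (since 441 − 110·4 = 1)
n=2: (21,2)∘(21,2) = (21·21+110·2·2, 21·2+2·21) = (881,84)
n=3: (881,84)∘(21,2) = (21·881+110·2·84, 21·84+2·881) = (36981,3526)
n=4: (36981,3526)∘(21,2) = (21·36981+110·2·3526, 21·3526+2·36981) = (1552321,148008)
n=5: (1552321,148008)∘(21,2) = (21·1552321+110·2·148008, 21·148008+2·1552321) = (65160501,6212810)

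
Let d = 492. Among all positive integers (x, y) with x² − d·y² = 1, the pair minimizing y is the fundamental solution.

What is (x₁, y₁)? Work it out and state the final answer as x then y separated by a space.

29767 1342

√492 → a₀=22, period (5,1,1,10,1,1,5,44); ℓ=8 even so k=7
a_0=22:  p_0=22·1+0=22,  q_0=22·0+1=1
…
a_2=1:  p_2=1·111+22=133,  q_2=1·5+1=6
a_3=1:  p_3=1·133+111=244,  q_3=1·6+5=11
a_4=10:  p_4=10·244+133=2573,  q_4=10·11+6=116
…
a_6=1:  p_6=1·2817+2573=5390,  q_6=1·127+116=243
a_7=5:  p_7=5·5390+2817=29767,  q_7=5·243+127=1342
fundamental: x₁=29767, y₁=1342  (since 886074289 − 492·1800964 = 1)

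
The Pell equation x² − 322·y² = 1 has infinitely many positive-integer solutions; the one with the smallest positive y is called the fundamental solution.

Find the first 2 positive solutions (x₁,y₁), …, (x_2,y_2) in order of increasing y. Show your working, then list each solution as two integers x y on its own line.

√322 = [17; 1,16,1,34, …], period ℓ=4 (even) → k=3
a_0=17:  p_0=17·1+0=17,  q_0=17·0+1=1
…
a_2=16:  p_2=16·18+17=305,  q_2=16·1+1=17
a_3=1:  p_3=1·305+18=323,  q_3=1·17+1=18
(x₁, y₁) = (323, 18);  323² − 322·18² = 1 ✓
(323+18√322)^2 = 208657 + 11628√322

323 18
208657 11628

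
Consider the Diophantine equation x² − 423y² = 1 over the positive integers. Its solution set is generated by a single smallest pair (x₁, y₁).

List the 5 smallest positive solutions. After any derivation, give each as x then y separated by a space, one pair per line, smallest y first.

4607 224
42448897 2063936
391124132351 19017106080
3603817713033217 175223613357184
33205576016763929087 1614510354455987296

√423 = [20; 1,1,3,4,3,1,1,40, …], period ℓ=8 (even) → k=7
i=0: a=20 ⇒ p=20, q=1
i=1: a=1 ⇒ p=21, q=1
…
i=3: a=3 ⇒ p=144, q=7
…
i=5: a=3 ⇒ p=1995, q=97
i=6: a=1 ⇒ p=2612, q=127
i=7: a=1 ⇒ p=4607, q=224
→ (4607, 224).  Check: 4607²=21224449, 423·224²=21224448, difference 1.
(x_2, y_2) = (4607·4607 + 423·224·224, 4607·224 + 224·4607) = (42448897, 2063936)
(x_3, y_3) = (4607·42448897 + 423·224·2063936, 4607·2063936 + 224·42448897) = (391124132351, 19017106080)
(x_4, y_4) = (4607·391124132351 + 423·224·19017106080, 4607·19017106080 + 224·391124132351) = (3603817713033217, 175223613357184)
(x_5, y_5) = (4607·3603817713033217 + 423·224·175223613357184, 4607·175223613357184 + 224·3603817713033217) = (33205576016763929087, 1614510354455987296)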